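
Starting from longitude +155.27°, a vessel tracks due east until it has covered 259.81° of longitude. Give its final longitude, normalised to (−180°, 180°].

+55.08°

Start at +155.27°; shift +259.81° → +415.08°.
+415.08° lies outside (−180°, 180°]; subtract 360° → +55.08°.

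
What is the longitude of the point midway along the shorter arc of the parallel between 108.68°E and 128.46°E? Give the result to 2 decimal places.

Signed shortest Δλ from +108.68° to +128.46° is +19.78°.
Midpoint longitude = +108.68° + (+19.78°)/2 = +108.68° + 9.89° = +118.57°.

118.57°E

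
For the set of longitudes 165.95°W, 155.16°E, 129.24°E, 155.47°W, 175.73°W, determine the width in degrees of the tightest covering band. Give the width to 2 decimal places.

75.29°

Sort the longitudes: -175.73°, -165.95°, -155.47°, +129.24°, +155.16°.
Eastward gaps between consecutive values (wrapping around): 9.78°, 10.48°, 284.71°, 25.92°, 29.11°.
Largest gap = 284.71° ⇒ minimal covering band is its complement: 360° − 284.71° = 75.29°.
Band runs from +129.24° eastward to -155.47°, crossing the antimeridian.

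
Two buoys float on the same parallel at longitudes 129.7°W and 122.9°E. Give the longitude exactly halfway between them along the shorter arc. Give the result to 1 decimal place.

Signed shortest Δλ from -129.7° to +122.9° is -107.4°.
Midpoint longitude = -129.7° + (-107.4°)/2 = -129.7° − 53.7° = -183.4°.
Normalise into (−180°, 180°]: +176.6°.
(The naïve average (-129.7 + +122.9)/2 = -3.4° is on the wrong side of the globe.)

176.6°E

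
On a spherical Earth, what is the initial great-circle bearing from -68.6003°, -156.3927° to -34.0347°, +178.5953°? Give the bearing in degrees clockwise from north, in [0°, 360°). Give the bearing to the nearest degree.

Δλ = 178.5953 − -156.3927 = 334.9880°; wrapped into (−180°, 180°]: -25.0120°.
θ = atan2( sin Δλ · cos φ₂ , cos φ₁ · sin φ₂ − sin φ₁ · cos φ₂ · cos Δλ )
  = atan2(-0.35038, 0.49499) = -35.293° → normalised to [0°, 360°): 324.707°.

325°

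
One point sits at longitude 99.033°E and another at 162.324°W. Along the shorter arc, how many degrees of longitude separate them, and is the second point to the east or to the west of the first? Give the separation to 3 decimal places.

98.643° east

Raw difference: -162.324 − 99.033 = -261.357°.
Normalise into (−180°, 180°]: -261.357° + 360° = 98.643°.
Positive ⇒ the second point lies to the east; separation 98.643°.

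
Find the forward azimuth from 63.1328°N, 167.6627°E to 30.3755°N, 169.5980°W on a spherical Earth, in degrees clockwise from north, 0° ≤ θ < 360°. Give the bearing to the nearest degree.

Δλ = -169.5980 − 167.6627 = -337.2607°; wrapped into (−180°, 180°]: 22.7393°.
θ = atan2( sin Δλ · cos φ₂ , cos φ₁ · sin φ₂ − sin φ₁ · cos φ₂ · cos Δλ )
  = atan2(0.33348, -0.48126) = 145.281° → normalised to [0°, 360°): 145.281°.

145°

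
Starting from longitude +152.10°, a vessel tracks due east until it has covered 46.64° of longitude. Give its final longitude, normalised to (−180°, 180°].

Start at +152.10°; shift +46.64° → +198.74°.
+198.74° lies outside (−180°, 180°]; subtract 360° → -161.26°.

-161.26°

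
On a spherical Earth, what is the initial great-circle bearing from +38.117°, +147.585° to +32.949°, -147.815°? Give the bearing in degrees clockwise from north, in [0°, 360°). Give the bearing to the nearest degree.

Δλ = -147.815 − 147.585 = -295.400°; wrapped into (−180°, 180°]: 64.600°.
θ = atan2( sin Δλ · cos φ₂ , cos φ₁ · sin φ₂ − sin φ₁ · cos φ₂ · cos Δλ )
  = atan2(0.75804, 0.20573) = 74.816° → normalised to [0°, 360°): 74.816°.

75°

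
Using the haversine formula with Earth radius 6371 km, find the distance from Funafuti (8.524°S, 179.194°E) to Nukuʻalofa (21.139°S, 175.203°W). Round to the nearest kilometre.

1526 km

Δλ = -175.203 − 179.194 = -354.397°; wrapped into (−180°, 180°]: 5.603°.
Δφ = -21.139 − -8.524 = -12.615°.
a = sin²(Δφ/2) + cos φ₁ · cos φ₂ · sin²(Δλ/2) = 0.014274.
c = 2·atan2(√a, √(1−a)) = 0.23952 rad → d = 6371·c ≈ 1525.96 km.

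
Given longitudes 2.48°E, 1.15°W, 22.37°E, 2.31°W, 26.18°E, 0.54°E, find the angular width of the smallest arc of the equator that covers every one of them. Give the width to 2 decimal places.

Sort the longitudes: -2.31°, -1.15°, +0.54°, +2.48°, +22.37°, +26.18°.
Eastward gaps between consecutive values (wrapping around): 1.16°, 1.69°, 1.94°, 19.89°, 3.81°, 331.51°.
Largest gap = 331.51° ⇒ minimal covering band is its complement: 360° − 331.51° = 28.49°.
Band runs from -2.31° eastward to +26.18°.

28.49°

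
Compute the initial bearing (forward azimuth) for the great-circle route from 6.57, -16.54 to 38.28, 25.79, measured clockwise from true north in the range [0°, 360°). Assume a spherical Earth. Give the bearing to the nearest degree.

44°

Δλ = 25.79 − -16.54 = 42.33°.
θ = atan2( sin Δλ · cos φ₂ , cos φ₁ · sin φ₂ − sin φ₁ · cos φ₂ · cos Δλ )
  = atan2(0.52861, 0.54904) = 43.914° → normalised to [0°, 360°): 43.914°.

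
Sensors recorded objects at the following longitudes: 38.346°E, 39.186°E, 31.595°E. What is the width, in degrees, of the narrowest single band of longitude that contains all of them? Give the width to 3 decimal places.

Sort the longitudes: +31.595°, +38.346°, +39.186°.
Eastward gaps between consecutive values (wrapping around): 6.751°, 0.840°, 352.409°.
Largest gap = 352.409° ⇒ minimal covering band is its complement: 360° − 352.409° = 7.591°.
Band runs from +31.595° eastward to +39.186°.

7.591°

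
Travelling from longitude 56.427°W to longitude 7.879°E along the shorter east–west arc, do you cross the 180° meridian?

Signed shortest Δλ = ((7.879 − -56.427 + 180) mod 360) − 180 = 64.306°.
Going east by 64.306° from -56.427° reaches +7.879° without touching 180°.

No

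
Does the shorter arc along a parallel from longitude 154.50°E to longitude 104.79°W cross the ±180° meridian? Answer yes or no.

Yes

Naïve |-104.79 − 154.50| = 259.29° > 180°, so the shorter arc goes the other way round — across 180°.
Signed shortest Δλ = ((-104.79 − 154.50 + 180) mod 360) − 180 = 100.71°.
Going east by 100.71° from +154.50° passes through 180° before reaching -104.79°.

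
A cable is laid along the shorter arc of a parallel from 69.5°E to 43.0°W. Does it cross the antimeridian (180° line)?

No

Signed shortest Δλ = ((-43.0 − 69.5 + 180) mod 360) − 180 = -112.5°.
Going west by 112.5° from +69.5° reaches -43.0° without touching 180°.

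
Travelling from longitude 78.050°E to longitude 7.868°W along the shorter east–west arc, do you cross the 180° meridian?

Signed shortest Δλ = ((-7.868 − 78.050 + 180) mod 360) − 180 = -85.918°.
Going west by 85.918° from +78.050° reaches -7.868° without touching 180°.

No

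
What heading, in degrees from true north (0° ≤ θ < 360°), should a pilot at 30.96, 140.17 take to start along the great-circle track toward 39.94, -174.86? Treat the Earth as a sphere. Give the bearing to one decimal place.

Δλ = -174.86 − 140.17 = -315.03°; wrapped into (−180°, 180°]: 44.97°.
θ = atan2( sin Δλ · cos φ₂ , cos φ₁ · sin φ₂ − sin φ₁ · cos φ₂ · cos Δλ )
  = atan2(0.54187, 0.27147) = 63.390° → normalised to [0°, 360°): 63.390°.

63.4°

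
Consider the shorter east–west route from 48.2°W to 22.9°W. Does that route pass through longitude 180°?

Signed shortest Δλ = ((-22.9 − -48.2 + 180) mod 360) − 180 = 25.3°.
Going east by 25.3° from -48.2° reaches -22.9° without touching 180°.

No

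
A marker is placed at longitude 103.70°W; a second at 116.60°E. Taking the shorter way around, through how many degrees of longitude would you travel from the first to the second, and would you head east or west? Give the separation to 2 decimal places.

139.70° west

Raw difference: 116.60 − -103.70 = 220.3°.
Normalise into (−180°, 180°]: 220.3° − 360° = -139.7°.
Negative ⇒ the second point lies to the west; separation 139.70°.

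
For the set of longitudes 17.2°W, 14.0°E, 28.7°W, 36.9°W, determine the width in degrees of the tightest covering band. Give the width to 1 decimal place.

Sort the longitudes: -36.9°, -28.7°, -17.2°, +14.0°.
Eastward gaps between consecutive values (wrapping around): 8.2°, 11.5°, 31.2°, 309.1°.
Largest gap = 309.1° ⇒ minimal covering band is its complement: 360° − 309.1° = 50.9°.
Band runs from -36.9° eastward to +14.0°.

50.9°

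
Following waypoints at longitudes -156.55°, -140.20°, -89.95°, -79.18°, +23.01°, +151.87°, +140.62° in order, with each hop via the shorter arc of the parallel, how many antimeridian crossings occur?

Leg 1: -156.55° → -140.20°, shortest Δλ = 16.35° (east) — does not cross 180°.
Leg 2: -140.20° → -89.95°, shortest Δλ = 50.25° (east) — does not cross 180°.
Leg 3: -89.95° → -79.18°, shortest Δλ = 10.77° (east) — does not cross 180°.
Leg 4: -79.18° → +23.01°, shortest Δλ = 102.19° (east) — does not cross 180°.
Leg 5: +23.01° → +151.87°, shortest Δλ = 128.86° (east) — does not cross 180°.
Leg 6: +151.87° → +140.62°, shortest Δλ = -11.25° (west) — does not cross 180°.
Total crossings: 0.

0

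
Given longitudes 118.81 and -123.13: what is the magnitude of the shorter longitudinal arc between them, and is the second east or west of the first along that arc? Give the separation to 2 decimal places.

Raw difference: -123.13 − 118.81 = -241.94°.
Normalise into (−180°, 180°]: -241.94° + 360° = 118.06°.
Positive ⇒ the second point lies to the east; separation 118.06°.

118.06° east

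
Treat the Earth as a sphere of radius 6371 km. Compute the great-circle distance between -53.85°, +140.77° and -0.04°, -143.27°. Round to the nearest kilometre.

9089 km

Δλ = -143.27 − 140.77 = -284.04°; wrapped into (−180°, 180°]: 75.96°.
Δφ = -0.04 − -53.85 = 53.81°.
a = sin²(Δφ/2) + cos φ₁ · cos φ₂ · sin²(Δλ/2) = 0.428163.
c = 2·atan2(√a, √(1−a)) = 1.42662 rad → d = 6371·c ≈ 9089.02 km.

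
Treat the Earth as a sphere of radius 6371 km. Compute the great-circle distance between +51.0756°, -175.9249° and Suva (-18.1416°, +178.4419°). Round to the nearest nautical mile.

4166 nmi

Δλ = 178.4419 − -175.9249 = 354.3668°; wrapped into (−180°, 180°]: -5.6332°.
Δφ = -18.1416 − 51.0756 = -69.2172°.
a = sin²(Δφ/2) + cos φ₁ · cos φ₂ · sin²(Δλ/2) = 0.324029.
c = 2·atan2(√a, √(1−a)) = 1.21115 rad → d = 6371·c ≈ 7716.24 km ≈ 4166.44 nmi.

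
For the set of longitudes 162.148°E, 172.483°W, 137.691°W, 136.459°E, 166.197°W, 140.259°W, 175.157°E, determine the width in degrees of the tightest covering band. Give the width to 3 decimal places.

85.850°

Sort the longitudes: -172.483°, -166.197°, -140.259°, -137.691°, +136.459°, +162.148°, +175.157°.
Eastward gaps between consecutive values (wrapping around): 6.286°, 25.938°, 2.568°, 274.150°, 25.689°, 13.009°, 12.360°.
Largest gap = 274.150° ⇒ minimal covering band is its complement: 360° − 274.150° = 85.850°.
Band runs from +136.459° eastward to -137.691°, crossing the antimeridian.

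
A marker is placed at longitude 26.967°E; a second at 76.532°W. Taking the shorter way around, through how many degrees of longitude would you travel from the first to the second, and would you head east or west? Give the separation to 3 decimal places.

103.499° west

Raw difference: -76.532 − 26.967 = -103.499°.
Normalise into (−180°, 180°]: -103.499° stays -103.499°.
Negative ⇒ the second point lies to the west; separation 103.499°.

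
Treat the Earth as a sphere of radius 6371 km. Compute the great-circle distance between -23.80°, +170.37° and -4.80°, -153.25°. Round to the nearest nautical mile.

Δλ = -153.25 − 170.37 = -323.62°; wrapped into (−180°, 180°]: 36.38°.
Δφ = -4.80 − -23.80 = 19.00°.
a = sin²(Δφ/2) + cos φ₁ · cos φ₂ · sin²(Δλ/2) = 0.116090.
c = 2·atan2(√a, √(1−a)) = 0.69537 rad → d = 6371·c ≈ 4430.18 km ≈ 2392.10 nmi.

2392 nmi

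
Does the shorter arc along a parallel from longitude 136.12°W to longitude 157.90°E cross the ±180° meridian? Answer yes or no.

Naïve |157.90 − -136.12| = 294.02° > 180°, so the shorter arc goes the other way round — across 180°.
Signed shortest Δλ = ((157.90 − -136.12 + 180) mod 360) − 180 = -65.98°.
Going west by 65.98° from -136.12° passes through 180° before reaching +157.90°.

Yes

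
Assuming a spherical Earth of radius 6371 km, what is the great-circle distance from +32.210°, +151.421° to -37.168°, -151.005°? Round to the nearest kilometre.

Δλ = -151.005 − 151.421 = -302.426°; wrapped into (−180°, 180°]: 57.574°.
Δφ = -37.168 − 32.210 = -69.378°.
a = sin²(Δφ/2) + cos φ₁ · cos φ₂ · sin²(Δλ/2) = 0.480250.
c = 2·atan2(√a, √(1−a)) = 1.53129 rad → d = 6371·c ≈ 9755.82 km.

9756 km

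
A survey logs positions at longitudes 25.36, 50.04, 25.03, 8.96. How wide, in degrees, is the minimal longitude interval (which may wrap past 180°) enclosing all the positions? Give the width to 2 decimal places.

41.08°

Sort the longitudes: +8.96°, +25.03°, +25.36°, +50.04°.
Eastward gaps between consecutive values (wrapping around): 16.07°, 0.33°, 24.68°, 318.92°.
Largest gap = 318.92° ⇒ minimal covering band is its complement: 360° − 318.92° = 41.08°.
Band runs from +8.96° eastward to +50.04°.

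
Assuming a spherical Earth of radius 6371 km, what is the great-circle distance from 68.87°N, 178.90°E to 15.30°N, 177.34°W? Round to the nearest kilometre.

5963 km

Δλ = -177.34 − 178.90 = -356.24°; wrapped into (−180°, 180°]: 3.76°.
Δφ = 15.30 − 68.87 = -53.57°.
a = sin²(Δφ/2) + cos φ₁ · cos φ₂ · sin²(Δλ/2) = 0.203454.
c = 2·atan2(√a, √(1−a)) = 0.93590 rad → d = 6371·c ≈ 5962.64 km.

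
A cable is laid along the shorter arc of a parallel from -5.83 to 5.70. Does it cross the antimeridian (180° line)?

Signed shortest Δλ = ((5.70 − -5.83 + 180) mod 360) − 180 = 11.53°.
Going east by 11.53° from -5.83° reaches +5.70° without touching 180°.

No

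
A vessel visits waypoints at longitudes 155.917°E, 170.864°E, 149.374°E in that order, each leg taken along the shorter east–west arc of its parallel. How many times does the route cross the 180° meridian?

Leg 1: +155.917° → +170.864°, shortest Δλ = 14.947° (east) — does not cross 180°.
Leg 2: +170.864° → +149.374°, shortest Δλ = -21.49° (west) — does not cross 180°.
Total crossings: 0.

0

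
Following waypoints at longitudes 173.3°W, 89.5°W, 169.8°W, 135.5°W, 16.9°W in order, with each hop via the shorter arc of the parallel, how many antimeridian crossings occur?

Leg 1: -173.3° → -89.5°, shortest Δλ = 83.8° (east) — does not cross 180°.
Leg 2: -89.5° → -169.8°, shortest Δλ = -80.3° (west) — does not cross 180°.
Leg 3: -169.8° → -135.5°, shortest Δλ = 34.3° (east) — does not cross 180°.
Leg 4: -135.5° → -16.9°, shortest Δλ = 118.6° (east) — does not cross 180°.
Total crossings: 0.

0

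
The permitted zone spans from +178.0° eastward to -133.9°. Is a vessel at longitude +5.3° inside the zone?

Band width going east from +178.0° to -133.9°: ((-133.9 − 178.0) mod 360) = 48.1°.
Offset of +5.3° east of the west edge: ((5.3 − 178.0) mod 360) = 187.3°.
187.3° > 48.1° ⇒ outside.

No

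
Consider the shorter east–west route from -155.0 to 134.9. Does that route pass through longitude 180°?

Naïve |134.9 − -155.0| = 289.9° > 180°, so the shorter arc goes the other way round — across 180°.
Signed shortest Δλ = ((134.9 − -155.0 + 180) mod 360) − 180 = -70.1°.
Going west by 70.1° from -155.0° passes through 180° before reaching +134.9°.

Yes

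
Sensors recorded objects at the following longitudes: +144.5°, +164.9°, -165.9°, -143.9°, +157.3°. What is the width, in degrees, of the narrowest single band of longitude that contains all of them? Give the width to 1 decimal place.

Sort the longitudes: -165.9°, -143.9°, +144.5°, +157.3°, +164.9°.
Eastward gaps between consecutive values (wrapping around): 22.0°, 288.4°, 12.8°, 7.6°, 29.2°.
Largest gap = 288.4° ⇒ minimal covering band is its complement: 360° − 288.4° = 71.6°.
Band runs from +144.5° eastward to -143.9°, crossing the antimeridian.

71.6°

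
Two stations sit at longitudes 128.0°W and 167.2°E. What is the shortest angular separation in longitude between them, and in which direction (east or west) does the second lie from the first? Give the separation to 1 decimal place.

64.8° west

Raw difference: 167.2 − -128.0 = 295.2°.
Normalise into (−180°, 180°]: 295.2° − 360° = -64.8°.
Negative ⇒ the second point lies to the west; separation 64.8°.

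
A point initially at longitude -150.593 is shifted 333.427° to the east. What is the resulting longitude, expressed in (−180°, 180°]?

-177.166°

Start at -150.593°; shift +333.427° → +182.834°.
+182.834° lies outside (−180°, 180°]; subtract 360° → -177.166°.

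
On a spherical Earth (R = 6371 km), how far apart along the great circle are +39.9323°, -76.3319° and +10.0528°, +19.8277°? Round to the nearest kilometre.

Δλ = 19.8277 − -76.3319 = 96.1596°.
Δφ = 10.0528 − 39.9323 = -29.8795°.
a = sin²(Δφ/2) + cos φ₁ · cos φ₂ · sin²(Δλ/2) = 0.484485.
c = 2·atan2(√a, √(1−a)) = 1.53976 rad → d = 6371·c ≈ 9809.82 km.

9810 km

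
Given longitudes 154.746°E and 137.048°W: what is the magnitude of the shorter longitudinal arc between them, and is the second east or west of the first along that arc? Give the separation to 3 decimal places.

68.206° east

Raw difference: -137.048 − 154.746 = -291.794°.
Normalise into (−180°, 180°]: -291.794° + 360° = 68.206°.
Positive ⇒ the second point lies to the east; separation 68.206°.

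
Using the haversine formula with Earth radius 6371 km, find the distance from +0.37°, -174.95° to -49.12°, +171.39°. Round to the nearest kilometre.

Δλ = 171.39 − -174.95 = 346.34°; wrapped into (−180°, 180°]: -13.66°.
Δφ = -49.12 − 0.37 = -49.49°.
a = sin²(Δφ/2) + cos φ₁ · cos φ₂ · sin²(Δλ/2) = 0.184466.
c = 2·atan2(√a, √(1−a)) = 0.88787 rad → d = 6371·c ≈ 5656.60 km.

5657 km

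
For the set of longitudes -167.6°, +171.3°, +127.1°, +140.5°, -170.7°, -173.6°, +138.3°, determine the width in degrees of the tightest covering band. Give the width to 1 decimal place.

Sort the longitudes: -173.6°, -170.7°, -167.6°, +127.1°, +138.3°, +140.5°, +171.3°.
Eastward gaps between consecutive values (wrapping around): 2.9°, 3.1°, 294.7°, 11.2°, 2.2°, 30.8°, 15.1°.
Largest gap = 294.7° ⇒ minimal covering band is its complement: 360° − 294.7° = 65.3°.
Band runs from +127.1° eastward to -167.6°, crossing the antimeridian.

65.3°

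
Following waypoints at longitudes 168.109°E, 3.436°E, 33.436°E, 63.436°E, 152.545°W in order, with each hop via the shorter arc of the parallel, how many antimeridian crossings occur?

Leg 1: +168.109° → +3.436°, shortest Δλ = -164.673° (west) — does not cross 180°.
Leg 2: +3.436° → +33.436°, shortest Δλ = 30.0° (east) — does not cross 180°.
Leg 3: +33.436° → +63.436°, shortest Δλ = 30.0° (east) — does not cross 180°.
Leg 4: +63.436° → -152.545°, shortest Δλ = 144.019° (east) — crosses 180°.
Total crossings: 1.

1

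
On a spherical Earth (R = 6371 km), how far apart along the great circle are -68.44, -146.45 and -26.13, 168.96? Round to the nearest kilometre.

5545 km

Δλ = 168.96 − -146.45 = 315.41°; wrapped into (−180°, 180°]: -44.59°.
Δφ = -26.13 − -68.44 = 42.31°.
a = sin²(Δφ/2) + cos φ₁ · cos φ₂ · sin²(Δλ/2) = 0.177727.
c = 2·atan2(√a, √(1−a)) = 0.87037 rad → d = 6371·c ≈ 5545.11 km.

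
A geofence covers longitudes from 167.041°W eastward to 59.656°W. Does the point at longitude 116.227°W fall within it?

Band width going east from -167.041° to -59.656°: ((-59.656 − -167.041) mod 360) = 107.385°.
Offset of -116.227° east of the west edge: ((-116.227 − -167.041) mod 360) = 50.814°.
50.814° ≤ 107.385° ⇒ inside.

Yes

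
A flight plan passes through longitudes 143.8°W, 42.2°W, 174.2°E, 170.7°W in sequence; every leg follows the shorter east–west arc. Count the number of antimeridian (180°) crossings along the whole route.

Leg 1: -143.8° → -42.2°, shortest Δλ = 101.6° (east) — does not cross 180°.
Leg 2: -42.2° → +174.2°, shortest Δλ = -143.6° (west) — crosses 180°.
Leg 3: +174.2° → -170.7°, shortest Δλ = 15.1° (east) — crosses 180°.
Total crossings: 2.

2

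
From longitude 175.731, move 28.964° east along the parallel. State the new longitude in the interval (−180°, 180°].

-155.305°

Start at +175.731°; shift +28.964° → +204.695°.
+204.695° lies outside (−180°, 180°]; subtract 360° → -155.305°.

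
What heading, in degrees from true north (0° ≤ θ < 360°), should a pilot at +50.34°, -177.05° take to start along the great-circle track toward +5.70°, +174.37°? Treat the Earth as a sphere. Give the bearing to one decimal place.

192.1°

Δλ = 174.37 − -177.05 = 351.42°; wrapped into (−180°, 180°]: -8.58°.
θ = atan2( sin Δλ · cos φ₂ , cos φ₁ · sin φ₂ − sin φ₁ · cos φ₂ · cos Δλ )
  = atan2(-0.14845, -0.69408) = -167.927° → normalised to [0°, 360°): 192.073°.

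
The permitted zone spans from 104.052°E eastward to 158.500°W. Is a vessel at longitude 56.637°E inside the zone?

Band width going east from +104.052° to -158.500°: ((-158.500 − 104.052) mod 360) = 97.448°.
Offset of +56.637° east of the west edge: ((56.637 − 104.052) mod 360) = 312.585°.
312.585° > 97.448° ⇒ outside.

No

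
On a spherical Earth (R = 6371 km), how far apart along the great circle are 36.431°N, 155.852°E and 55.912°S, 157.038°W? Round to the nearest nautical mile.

6043 nmi

Δλ = -157.038 − 155.852 = -312.890°; wrapped into (−180°, 180°]: 47.110°.
Δφ = -55.912 − 36.431 = -92.343°.
a = sin²(Δφ/2) + cos φ₁ · cos φ₂ · sin²(Δλ/2) = 0.592457.
c = 2·atan2(√a, √(1−a)) = 1.75678 rad → d = 6371·c ≈ 11192.45 km ≈ 6043.44 nmi.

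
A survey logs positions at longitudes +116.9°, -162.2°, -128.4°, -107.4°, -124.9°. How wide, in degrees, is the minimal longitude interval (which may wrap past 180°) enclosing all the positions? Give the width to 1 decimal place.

Sort the longitudes: -162.2°, -128.4°, -124.9°, -107.4°, +116.9°.
Eastward gaps between consecutive values (wrapping around): 33.8°, 3.5°, 17.5°, 224.3°, 80.9°.
Largest gap = 224.3° ⇒ minimal covering band is its complement: 360° − 224.3° = 135.7°.
Band runs from +116.9° eastward to -107.4°, crossing the antimeridian.

135.7°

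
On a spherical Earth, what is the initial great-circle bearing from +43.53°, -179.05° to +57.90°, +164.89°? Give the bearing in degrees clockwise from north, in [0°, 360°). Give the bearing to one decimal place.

Δλ = 164.89 − -179.05 = 343.94°; wrapped into (−180°, 180°]: -16.06°.
θ = atan2( sin Δλ · cos φ₂ , cos φ₁ · sin φ₂ − sin φ₁ · cos φ₂ · cos Δλ )
  = atan2(-0.14701, 0.26247) = -29.253° → normalised to [0°, 360°): 330.747°.

330.7°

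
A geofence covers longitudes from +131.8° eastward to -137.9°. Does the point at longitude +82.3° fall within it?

No

Band width going east from +131.8° to -137.9°: ((-137.9 − 131.8) mod 360) = 90.3°.
Offset of +82.3° east of the west edge: ((82.3 − 131.8) mod 360) = 310.5°.
310.5° > 90.3° ⇒ outside.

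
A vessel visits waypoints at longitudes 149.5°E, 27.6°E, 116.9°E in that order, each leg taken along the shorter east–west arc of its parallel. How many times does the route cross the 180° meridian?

0

Leg 1: +149.5° → +27.6°, shortest Δλ = -121.9° (west) — does not cross 180°.
Leg 2: +27.6° → +116.9°, shortest Δλ = 89.3° (east) — does not cross 180°.
Total crossings: 0.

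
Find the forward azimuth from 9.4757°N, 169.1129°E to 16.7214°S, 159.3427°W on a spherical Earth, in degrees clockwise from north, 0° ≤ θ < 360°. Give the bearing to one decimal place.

Δλ = -159.3427 − 169.1129 = -328.4556°; wrapped into (−180°, 180°]: 31.5444°.
θ = atan2( sin Δλ · cos φ₂ , cos φ₁ · sin φ₂ − sin φ₁ · cos φ₂ · cos Δλ )
  = atan2(0.50104, -0.41816) = 129.848° → normalised to [0°, 360°): 129.848°.

129.8°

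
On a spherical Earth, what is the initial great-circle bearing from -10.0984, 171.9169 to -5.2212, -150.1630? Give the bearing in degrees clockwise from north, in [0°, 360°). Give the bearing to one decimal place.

Δλ = -150.1630 − 171.9169 = -322.0799°; wrapped into (−180°, 180°]: 37.9201°.
θ = atan2( sin Δλ · cos φ₂ , cos φ₁ · sin φ₂ − sin φ₁ · cos φ₂ · cos Δλ )
  = atan2(0.61201, 0.04815) = 85.501° → normalised to [0°, 360°): 85.501°.

85.5°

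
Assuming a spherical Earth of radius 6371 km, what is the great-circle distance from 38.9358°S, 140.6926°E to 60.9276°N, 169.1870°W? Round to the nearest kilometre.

11995 km

Δλ = -169.1870 − 140.6926 = -309.8796°; wrapped into (−180°, 180°]: 50.1204°.
Δφ = 60.9276 − -38.9358 = 99.8634°.
a = sin²(Δφ/2) + cos φ₁ · cos φ₂ · sin²(Δλ/2) = 0.653462.
c = 2·atan2(√a, √(1−a)) = 1.88276 rad → d = 6371·c ≈ 11995.04 km.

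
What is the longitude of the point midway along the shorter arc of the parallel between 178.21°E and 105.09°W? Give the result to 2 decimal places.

Signed shortest Δλ from +178.21° to -105.09° is +76.70°.
Midpoint longitude = +178.21° + (+76.70°)/2 = +178.21° + 38.35° = +216.56°.
Normalise into (−180°, 180°]: -143.44°.
(The naïve average (+178.21 + -105.09)/2 = 36.56° is on the wrong side of the globe.)

143.44°W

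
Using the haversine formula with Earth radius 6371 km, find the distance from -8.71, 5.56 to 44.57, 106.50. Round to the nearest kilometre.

11551 km

Δλ = 106.50 − 5.56 = 100.94°.
Δφ = 44.57 − -8.71 = 53.28°.
a = sin²(Δφ/2) + cos φ₁ · cos φ₂ · sin²(Δλ/2) = 0.619956.
c = 2·atan2(√a, √(1−a)) = 1.81307 rad → d = 6371·c ≈ 11551.08 km.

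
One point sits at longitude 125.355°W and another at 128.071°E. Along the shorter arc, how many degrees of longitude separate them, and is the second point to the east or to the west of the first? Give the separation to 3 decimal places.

106.574° west

Raw difference: 128.071 − -125.355 = 253.426°.
Normalise into (−180°, 180°]: 253.426° − 360° = -106.574°.
Negative ⇒ the second point lies to the west; separation 106.574°.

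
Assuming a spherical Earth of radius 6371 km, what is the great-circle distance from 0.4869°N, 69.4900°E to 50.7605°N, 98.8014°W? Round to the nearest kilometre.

Δλ = -98.8014 − 69.4900 = -168.2914°.
Δφ = 50.7605 − 0.4869 = 50.2736°.
a = sin²(Δφ/2) + cos φ₁ · cos φ₂ · sin²(Δλ/2) = 0.806399.
c = 2·atan2(√a, √(1−a)) = 2.23039 rad → d = 6371·c ≈ 14209.83 km.

14210 km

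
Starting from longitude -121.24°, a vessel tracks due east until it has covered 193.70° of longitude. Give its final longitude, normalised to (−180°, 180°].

+72.46°

Start at -121.24°; shift +193.70° → +72.46°.
+72.46° already lies in (−180°, 180°].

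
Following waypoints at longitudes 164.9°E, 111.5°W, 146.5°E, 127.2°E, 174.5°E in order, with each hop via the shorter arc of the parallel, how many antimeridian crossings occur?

Leg 1: +164.9° → -111.5°, shortest Δλ = 83.6° (east) — crosses 180°.
Leg 2: -111.5° → +146.5°, shortest Δλ = -102.0° (west) — crosses 180°.
Leg 3: +146.5° → +127.2°, shortest Δλ = -19.3° (west) — does not cross 180°.
Leg 4: +127.2° → +174.5°, shortest Δλ = 47.3° (east) — does not cross 180°.
Total crossings: 2.

2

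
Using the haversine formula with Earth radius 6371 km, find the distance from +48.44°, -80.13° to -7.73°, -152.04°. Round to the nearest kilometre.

Δλ = -152.04 − -80.13 = -71.91°.
Δφ = -7.73 − 48.44 = -56.17°.
a = sin²(Δφ/2) + cos φ₁ · cos φ₂ · sin²(Δλ/2) = 0.448261.
c = 2·atan2(√a, √(1−a)) = 1.46713 rad → d = 6371·c ≈ 9347.11 km.

9347 km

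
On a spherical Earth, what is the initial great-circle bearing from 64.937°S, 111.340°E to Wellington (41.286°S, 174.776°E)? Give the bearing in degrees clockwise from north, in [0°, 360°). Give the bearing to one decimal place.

Δλ = 174.776 − 111.340 = 63.436°.
θ = atan2( sin Δλ · cos φ₂ , cos φ₁ · sin φ₂ − sin φ₁ · cos φ₂ · cos Δλ )
  = atan2(0.67210, 0.02489) = 87.879° → normalised to [0°, 360°): 87.879°.

87.9°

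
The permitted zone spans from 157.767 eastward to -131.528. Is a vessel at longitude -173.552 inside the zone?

Band width going east from +157.767° to -131.528°: ((-131.528 − 157.767) mod 360) = 70.705°.
Offset of -173.552° east of the west edge: ((-173.552 − 157.767) mod 360) = 28.681°.
28.681° ≤ 70.705° ⇒ inside.

Yes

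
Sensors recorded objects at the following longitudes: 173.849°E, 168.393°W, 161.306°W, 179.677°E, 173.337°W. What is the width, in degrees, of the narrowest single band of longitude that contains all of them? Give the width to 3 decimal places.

Sort the longitudes: -173.337°, -168.393°, -161.306°, +173.849°, +179.677°.
Eastward gaps between consecutive values (wrapping around): 4.944°, 7.087°, 335.155°, 5.828°, 6.986°.
Largest gap = 335.155° ⇒ minimal covering band is its complement: 360° − 335.155° = 24.845°.
Band runs from +173.849° eastward to -161.306°, crossing the antimeridian.

24.845°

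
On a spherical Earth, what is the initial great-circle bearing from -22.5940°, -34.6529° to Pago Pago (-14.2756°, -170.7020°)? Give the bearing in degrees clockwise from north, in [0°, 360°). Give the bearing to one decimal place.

Δλ = -170.7020 − -34.6529 = -136.0491°.
θ = atan2( sin Δλ · cos φ₂ , cos φ₁ · sin φ₂ − sin φ₁ · cos φ₂ · cos Δλ )
  = atan2(-0.67261, -0.49572) = -126.390° → normalised to [0°, 360°): 233.610°.

233.6°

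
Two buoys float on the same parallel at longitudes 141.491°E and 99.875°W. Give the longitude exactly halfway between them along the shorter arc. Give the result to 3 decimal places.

159.192°W

Signed shortest Δλ from +141.491° to -99.875° is +118.634°.
Midpoint longitude = +141.491° + (+118.634°)/2 = +141.491° + 59.317° = +200.808°.
Normalise into (−180°, 180°]: -159.192°.
(The naïve average (+141.491 + -99.875)/2 = 20.808° is on the wrong side of the globe.)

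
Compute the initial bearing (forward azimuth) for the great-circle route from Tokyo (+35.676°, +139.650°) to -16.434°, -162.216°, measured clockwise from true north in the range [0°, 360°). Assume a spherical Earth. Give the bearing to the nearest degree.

123°

Δλ = -162.216 − 139.650 = -301.866°; wrapped into (−180°, 180°]: 58.134°.
θ = atan2( sin Δλ · cos φ₂ , cos φ₁ · sin φ₂ − sin φ₁ · cos φ₂ · cos Δλ )
  = atan2(0.81459, -0.52513) = 122.808° → normalised to [0°, 360°): 122.808°.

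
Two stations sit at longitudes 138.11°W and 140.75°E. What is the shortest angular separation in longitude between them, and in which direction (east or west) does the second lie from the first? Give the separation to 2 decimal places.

Raw difference: 140.75 − -138.11 = 278.86°.
Normalise into (−180°, 180°]: 278.86° − 360° = -81.14°.
Negative ⇒ the second point lies to the west; separation 81.14°.

81.14° west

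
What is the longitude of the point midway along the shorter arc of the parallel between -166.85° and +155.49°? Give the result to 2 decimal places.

Signed shortest Δλ from -166.85° to +155.49° is -37.66°.
Midpoint longitude = -166.85° + (-37.66°)/2 = -166.85° − 18.83° = -185.68°.
Normalise into (−180°, 180°]: +174.32°.
(The naïve average (-166.85 + +155.49)/2 = -5.68° is on the wrong side of the globe.)

+174.32°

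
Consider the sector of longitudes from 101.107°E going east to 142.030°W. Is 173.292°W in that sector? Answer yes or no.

Yes

Band width going east from +101.107° to -142.030°: ((-142.030 − 101.107) mod 360) = 116.863°.
Offset of -173.292° east of the west edge: ((-173.292 − 101.107) mod 360) = 85.601°.
85.601° ≤ 116.863° ⇒ inside.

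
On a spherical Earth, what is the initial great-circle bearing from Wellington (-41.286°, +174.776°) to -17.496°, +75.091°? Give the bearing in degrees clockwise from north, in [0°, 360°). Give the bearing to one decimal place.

Δλ = 75.091 − 174.776 = -99.685°.
θ = atan2( sin Δλ · cos φ₂ , cos φ₁ · sin φ₂ − sin φ₁ · cos φ₂ · cos Δλ )
  = atan2(-0.94014, -0.33177) = -109.438° → normalised to [0°, 360°): 250.562°.

250.6°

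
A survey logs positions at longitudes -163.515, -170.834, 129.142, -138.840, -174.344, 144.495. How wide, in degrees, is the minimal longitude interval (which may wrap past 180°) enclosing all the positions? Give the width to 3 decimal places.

92.018°

Sort the longitudes: -174.344°, -170.834°, -163.515°, -138.840°, +129.142°, +144.495°.
Eastward gaps between consecutive values (wrapping around): 3.510°, 7.319°, 24.675°, 267.982°, 15.353°, 41.161°.
Largest gap = 267.982° ⇒ minimal covering band is its complement: 360° − 267.982° = 92.018°.
Band runs from +129.142° eastward to -138.840°, crossing the antimeridian.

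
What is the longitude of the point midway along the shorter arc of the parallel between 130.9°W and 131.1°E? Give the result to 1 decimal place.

Signed shortest Δλ from -130.9° to +131.1° is -98.0°.
Midpoint longitude = -130.9° + (-98.0°)/2 = -130.9° − 49.0° = -179.9°.
(The naïve average (-130.9 + +131.1)/2 = 0.1° is on the wrong side of the globe.)

179.9°W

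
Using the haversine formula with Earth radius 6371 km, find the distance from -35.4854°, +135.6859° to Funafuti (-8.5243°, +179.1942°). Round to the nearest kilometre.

5329 km

Δλ = 179.1942 − 135.6859 = 43.5083°.
Δφ = -8.5243 − -35.4854 = 26.9611°.
a = sin²(Δφ/2) + cos φ₁ · cos φ₂ · sin²(Δλ/2) = 0.164957.
c = 2·atan2(√a, √(1−a)) = 0.83647 rad → d = 6371·c ≈ 5329.15 km.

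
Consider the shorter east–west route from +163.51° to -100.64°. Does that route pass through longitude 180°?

Yes

Naïve |-100.64 − 163.51| = 264.15° > 180°, so the shorter arc goes the other way round — across 180°.
Signed shortest Δλ = ((-100.64 − 163.51 + 180) mod 360) − 180 = 95.85°.
Going east by 95.85° from +163.51° passes through 180° before reaching -100.64°.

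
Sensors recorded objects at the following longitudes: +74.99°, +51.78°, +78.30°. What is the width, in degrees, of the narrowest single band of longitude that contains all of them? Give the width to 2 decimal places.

Sort the longitudes: +51.78°, +74.99°, +78.30°.
Eastward gaps between consecutive values (wrapping around): 23.21°, 3.31°, 333.48°.
Largest gap = 333.48° ⇒ minimal covering band is its complement: 360° − 333.48° = 26.52°.
Band runs from +51.78° eastward to +78.30°.

26.52°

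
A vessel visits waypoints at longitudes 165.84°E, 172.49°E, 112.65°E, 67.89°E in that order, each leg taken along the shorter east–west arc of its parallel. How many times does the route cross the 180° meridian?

Leg 1: +165.84° → +172.49°, shortest Δλ = 6.65° (east) — does not cross 180°.
Leg 2: +172.49° → +112.65°, shortest Δλ = -59.84° (west) — does not cross 180°.
Leg 3: +112.65° → +67.89°, shortest Δλ = -44.76° (west) — does not cross 180°.
Total crossings: 0.

0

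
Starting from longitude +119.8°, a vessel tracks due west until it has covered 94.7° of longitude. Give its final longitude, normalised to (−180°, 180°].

+25.1°

Start at +119.8°; shift −94.7° → +25.1°.
+25.1° already lies in (−180°, 180°].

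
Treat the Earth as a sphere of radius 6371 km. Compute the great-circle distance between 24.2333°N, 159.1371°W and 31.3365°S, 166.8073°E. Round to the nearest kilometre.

Δλ = 166.8073 − -159.1371 = 325.9444°; wrapped into (−180°, 180°]: -34.0556°.
Δφ = -31.3365 − 24.2333 = -55.5698°.
a = sin²(Δφ/2) + cos φ₁ · cos φ₂ · sin²(Δλ/2) = 0.284089.
c = 2·atan2(√a, √(1−a)) = 1.12428 rad → d = 6371·c ≈ 7162.81 km.

7163 km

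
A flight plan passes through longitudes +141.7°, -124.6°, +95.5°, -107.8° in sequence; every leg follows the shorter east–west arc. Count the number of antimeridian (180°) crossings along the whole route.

3

Leg 1: +141.7° → -124.6°, shortest Δλ = 93.7° (east) — crosses 180°.
Leg 2: -124.6° → +95.5°, shortest Δλ = -139.9° (west) — crosses 180°.
Leg 3: +95.5° → -107.8°, shortest Δλ = 156.7° (east) — crosses 180°.
Total crossings: 3.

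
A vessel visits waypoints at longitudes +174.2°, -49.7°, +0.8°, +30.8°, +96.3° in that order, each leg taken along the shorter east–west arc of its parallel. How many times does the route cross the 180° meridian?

1

Leg 1: +174.2° → -49.7°, shortest Δλ = 136.1° (east) — crosses 180°.
Leg 2: -49.7° → +0.8°, shortest Δλ = 50.5° (east) — does not cross 180°.
Leg 3: +0.8° → +30.8°, shortest Δλ = 30.0° (east) — does not cross 180°.
Leg 4: +30.8° → +96.3°, shortest Δλ = 65.5° (east) — does not cross 180°.
Total crossings: 1.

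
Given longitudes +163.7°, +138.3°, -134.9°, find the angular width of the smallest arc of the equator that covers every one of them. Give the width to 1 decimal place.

Sort the longitudes: -134.9°, +138.3°, +163.7°.
Eastward gaps between consecutive values (wrapping around): 273.2°, 25.4°, 61.4°.
Largest gap = 273.2° ⇒ minimal covering band is its complement: 360° − 273.2° = 86.8°.
Band runs from +138.3° eastward to -134.9°, crossing the antimeridian.

86.8°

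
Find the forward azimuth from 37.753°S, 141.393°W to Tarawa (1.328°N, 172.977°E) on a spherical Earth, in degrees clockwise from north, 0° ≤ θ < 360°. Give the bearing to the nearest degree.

Δλ = 172.977 − -141.393 = 314.370°; wrapped into (−180°, 180°]: -45.630°.
θ = atan2( sin Δλ · cos φ₂ , cos φ₁ · sin φ₂ − sin φ₁ · cos φ₂ · cos Δλ )
  = atan2(-0.71465, 0.44636) = -58.012° → normalised to [0°, 360°): 301.988°.

302°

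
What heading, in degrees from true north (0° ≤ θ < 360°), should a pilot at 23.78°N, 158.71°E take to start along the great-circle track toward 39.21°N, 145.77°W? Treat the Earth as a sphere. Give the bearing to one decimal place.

Δλ = -145.77 − 158.71 = -304.48°; wrapped into (−180°, 180°]: 55.52°.
θ = atan2( sin Δλ · cos φ₂ , cos φ₁ · sin φ₂ − sin φ₁ · cos φ₂ · cos Δλ )
  = atan2(0.63871, 0.40162) = 57.839° → normalised to [0°, 360°): 57.839°.

57.8°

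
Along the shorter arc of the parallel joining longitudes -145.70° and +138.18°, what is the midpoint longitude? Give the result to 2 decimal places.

Signed shortest Δλ from -145.70° to +138.18° is -76.12°.
Midpoint longitude = -145.70° + (-76.12°)/2 = -145.70° − 38.06° = -183.76°.
Normalise into (−180°, 180°]: +176.24°.
(The naïve average (-145.70 + +138.18)/2 = -3.76° is on the wrong side of the globe.)

+176.24°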